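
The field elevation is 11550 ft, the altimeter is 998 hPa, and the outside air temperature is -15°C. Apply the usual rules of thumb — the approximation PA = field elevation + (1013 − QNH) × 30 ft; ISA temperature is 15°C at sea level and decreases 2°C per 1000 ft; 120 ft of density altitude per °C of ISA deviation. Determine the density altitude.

Pressure altitude = 11550 + (1013 − 998) × 30 = 11550 + (+450) = 12000 ft.
ISA temperature at 12000 ft = 15 − 2 × (12000/1000) = -9°C.
ISA deviation = -15 − (-9) = -6°C.
Density altitude = 12000 + 120 × (-6) = 11280 ft.

11280 ft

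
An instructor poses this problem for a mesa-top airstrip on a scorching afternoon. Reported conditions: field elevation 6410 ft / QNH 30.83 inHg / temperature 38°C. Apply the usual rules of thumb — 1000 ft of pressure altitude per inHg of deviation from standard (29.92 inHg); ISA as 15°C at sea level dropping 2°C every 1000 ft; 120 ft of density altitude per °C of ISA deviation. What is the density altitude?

Pressure altitude = 6410 + (29.92 − 30.83) × 1000 = 6410 + (-910) = 5500 ft.
ISA temperature at 5500 ft = 15 − 2 × (5500/1000) = 4°C.
ISA deviation = 38 − 4 = +34°C.
Density altitude = 5500 + 120 × (34) = 9580 ft.

9580 ft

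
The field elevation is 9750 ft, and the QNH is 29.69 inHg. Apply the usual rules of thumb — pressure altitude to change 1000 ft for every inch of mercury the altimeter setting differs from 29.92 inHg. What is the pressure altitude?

9980 ft

Pressure correction = (29.92 − 29.69) × 1000 = +230 ft.
Pressure altitude = 9750 + (+230) = 9980 ft.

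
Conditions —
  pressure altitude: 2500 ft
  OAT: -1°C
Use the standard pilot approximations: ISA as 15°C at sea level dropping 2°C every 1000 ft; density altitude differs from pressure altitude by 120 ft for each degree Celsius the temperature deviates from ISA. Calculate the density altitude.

ISA temperature at 2500 ft = 15 − 2 × (2500/1000) = 10°C.
ISA deviation = -1 − 10 = -11°C.
Density altitude = 2500 + 120 × (-11) = 2500 + (-1320) = 1180 ft.

1180 ft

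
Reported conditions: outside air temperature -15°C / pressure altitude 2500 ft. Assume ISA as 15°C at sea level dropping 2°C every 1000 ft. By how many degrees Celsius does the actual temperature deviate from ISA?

ISA temperature at 2500 ft = 15 − 2 × (2500/1000) = 10°C.
Deviation = OAT − ISA = -15 − 10 = -25°C.

ISA-25°C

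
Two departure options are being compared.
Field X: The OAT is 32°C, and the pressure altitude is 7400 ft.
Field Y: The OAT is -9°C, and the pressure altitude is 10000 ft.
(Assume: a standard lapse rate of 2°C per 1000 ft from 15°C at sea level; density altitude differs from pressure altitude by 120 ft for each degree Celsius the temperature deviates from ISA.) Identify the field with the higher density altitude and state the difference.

Field X: ISA temp = 0.2°C, deviation +31.8°C, DA = 7400 + 120 × 31.8 = 11216 ft.
Field Y: ISA temp = -5°C, deviation -4°C, DA = 10000 + 120 × (-4) = 9520 ft.
Field X is higher by 11216 − 9520 = 1696 ft.

Field X by 1696 ft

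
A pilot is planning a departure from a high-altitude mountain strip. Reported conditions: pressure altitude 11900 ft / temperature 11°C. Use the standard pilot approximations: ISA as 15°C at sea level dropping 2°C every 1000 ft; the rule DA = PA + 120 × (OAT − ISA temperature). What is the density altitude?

ISA temperature at 11900 ft = 15 − 2 × (11900/1000) = -8.8°C.
ISA deviation = 11 − (-8.8) = +19.8°C.
Density altitude = 11900 + 120 × (19.8) = 11900 + (+2376) = 14276 ft.

14276 ft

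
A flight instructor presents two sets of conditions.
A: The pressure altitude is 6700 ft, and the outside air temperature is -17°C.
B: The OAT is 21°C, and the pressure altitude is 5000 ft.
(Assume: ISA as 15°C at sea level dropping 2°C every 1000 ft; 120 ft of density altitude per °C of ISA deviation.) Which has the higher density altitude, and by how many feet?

A: ISA temp = 1.6°C, deviation -18.6°C, DA = 6700 + 120 × (-18.6) = 4468 ft.
B: ISA temp = 5°C, deviation +16°C, DA = 5000 + 120 × 16 = 6920 ft.
B is higher by 6920 − 4468 = 2452 ft.

B by 2452 ft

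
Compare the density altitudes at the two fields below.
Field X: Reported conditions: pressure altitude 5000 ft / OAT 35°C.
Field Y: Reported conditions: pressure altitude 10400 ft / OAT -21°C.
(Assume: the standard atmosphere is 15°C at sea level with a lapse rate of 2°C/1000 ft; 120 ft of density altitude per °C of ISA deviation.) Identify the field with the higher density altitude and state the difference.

Field X: ISA temp = 5°C, deviation +30°C, DA = 5000 + 120 × 30 = 8600 ft.
Field Y: ISA temp = -5.8°C, deviation -15.2°C, DA = 10400 + 120 × (-15.2) = 8576 ft.
Field X is higher by 8600 − 8576 = 24 ft.

Field X by 24 ft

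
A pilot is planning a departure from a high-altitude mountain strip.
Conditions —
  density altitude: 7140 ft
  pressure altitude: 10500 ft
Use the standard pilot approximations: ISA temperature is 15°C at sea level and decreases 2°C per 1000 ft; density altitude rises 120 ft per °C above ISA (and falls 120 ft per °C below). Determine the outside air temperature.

-34°C

Density altitude − pressure altitude = 7140 − 10500 = -3360 ft.
At 120 ft/°C that is an ISA deviation of -3360/120 = -28°C.
ISA temperature at 10500 ft = 15 − 2 × (10500/1000) = -6°C.
OAT = ISA + deviation = -6 + (-28) = -34°C.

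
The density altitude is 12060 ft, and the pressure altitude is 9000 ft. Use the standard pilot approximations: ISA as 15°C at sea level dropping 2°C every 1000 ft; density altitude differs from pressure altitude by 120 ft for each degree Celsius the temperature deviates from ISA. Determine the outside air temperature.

Density altitude − pressure altitude = 12060 − 9000 = +3060 ft.
At 120 ft/°C that is an ISA deviation of 3060/120 = +25.5°C.
ISA temperature at 9000 ft = 15 − 2 × (9000/1000) = -3°C.
OAT = ISA + deviation = -3 + (+25.5) = 22.5°C.

22.5°C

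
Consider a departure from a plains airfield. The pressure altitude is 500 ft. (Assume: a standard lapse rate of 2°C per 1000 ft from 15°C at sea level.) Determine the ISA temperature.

ISA temperature = 15 − 2 × (500/1000) = 15 − 1 = 14°C.

14°C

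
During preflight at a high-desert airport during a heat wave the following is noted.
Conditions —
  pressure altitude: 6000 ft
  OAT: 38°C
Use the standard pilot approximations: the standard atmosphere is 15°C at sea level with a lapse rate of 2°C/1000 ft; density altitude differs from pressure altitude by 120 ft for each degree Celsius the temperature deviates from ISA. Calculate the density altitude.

10200 ft

ISA temperature at 6000 ft = 15 − 2 × (6000/1000) = 3°C.
ISA deviation = 38 − 3 = +35°C.
Density altitude = 6000 + 120 × (35) = 6000 + (+4200) = 10200 ft.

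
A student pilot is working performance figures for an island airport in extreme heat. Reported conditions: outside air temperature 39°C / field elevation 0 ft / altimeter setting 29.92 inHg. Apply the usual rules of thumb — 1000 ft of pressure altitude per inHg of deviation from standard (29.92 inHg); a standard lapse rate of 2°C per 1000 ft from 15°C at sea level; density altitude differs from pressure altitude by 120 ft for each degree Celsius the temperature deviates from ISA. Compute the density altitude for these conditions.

Pressure altitude = 0 + (29.92 − 29.92) × 1000 = 0 + (0) = 0 ft.
ISA temperature at 0 ft = 15 − 2 × (0/1000) = 15°C.
ISA deviation = 39 − 15 = +24°C.
Density altitude = 0 + 120 × (24) = 2880 ft.

2880 ft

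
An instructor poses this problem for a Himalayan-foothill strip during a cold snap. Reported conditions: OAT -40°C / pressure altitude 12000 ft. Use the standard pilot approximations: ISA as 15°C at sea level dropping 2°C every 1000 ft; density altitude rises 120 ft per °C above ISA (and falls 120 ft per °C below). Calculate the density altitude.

8280 ft

ISA temperature at 12000 ft = 15 − 2 × (12000/1000) = -9°C.
ISA deviation = -40 − (-9) = -31°C.
Density altitude = 12000 + 120 × (-31) = 12000 + (-3720) = 8280 ft.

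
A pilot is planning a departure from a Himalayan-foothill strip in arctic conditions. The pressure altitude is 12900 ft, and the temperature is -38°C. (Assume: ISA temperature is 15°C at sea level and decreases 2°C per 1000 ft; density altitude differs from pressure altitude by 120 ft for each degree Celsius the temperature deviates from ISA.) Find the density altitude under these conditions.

ISA temperature at 12900 ft = 15 − 2 × (12900/1000) = -10.8°C.
ISA deviation = -38 − (-10.8) = -27.2°C.
Density altitude = 12900 + 120 × (-27.2) = 12900 + (-3264) = 9636 ft.

9636 ft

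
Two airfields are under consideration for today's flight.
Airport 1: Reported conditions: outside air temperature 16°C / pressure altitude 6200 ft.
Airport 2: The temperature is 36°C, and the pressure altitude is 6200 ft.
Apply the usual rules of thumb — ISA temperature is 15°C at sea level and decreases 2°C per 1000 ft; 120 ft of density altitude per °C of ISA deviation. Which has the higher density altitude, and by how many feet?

Airport 2 by 2400 ft

Airport 1: ISA temp = 2.6°C, deviation +13.4°C, DA = 6200 + 120 × 13.4 = 7808 ft.
Airport 2: ISA temp = 2.6°C, deviation +33.4°C, DA = 6200 + 120 × 33.4 = 10208 ft.
Airport 2 is higher by 10208 − 7808 = 2400 ft.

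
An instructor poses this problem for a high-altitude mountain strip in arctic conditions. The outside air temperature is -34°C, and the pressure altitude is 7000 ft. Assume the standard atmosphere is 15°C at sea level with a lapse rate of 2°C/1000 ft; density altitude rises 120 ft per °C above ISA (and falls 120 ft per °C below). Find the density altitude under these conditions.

2800 ft

ISA temperature at 7000 ft = 15 − 2 × (7000/1000) = 1°C.
ISA deviation = -34 − 1 = -35°C.
Density altitude = 7000 + 120 × (-35) = 7000 + (-4200) = 2800 ft.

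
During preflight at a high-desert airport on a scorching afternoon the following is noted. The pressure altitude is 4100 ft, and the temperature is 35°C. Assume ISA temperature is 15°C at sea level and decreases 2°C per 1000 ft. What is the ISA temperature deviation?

ISA+28.2°C

ISA temperature at 4100 ft = 15 − 2 × (4100/1000) = 6.8°C.
Deviation = OAT − ISA = 35 − 6.8 = +28.2°C.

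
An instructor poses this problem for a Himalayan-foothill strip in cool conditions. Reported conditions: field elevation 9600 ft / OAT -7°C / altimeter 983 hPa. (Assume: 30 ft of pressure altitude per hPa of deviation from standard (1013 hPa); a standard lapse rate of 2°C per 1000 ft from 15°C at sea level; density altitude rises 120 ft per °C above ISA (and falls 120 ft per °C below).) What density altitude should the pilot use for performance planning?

Pressure altitude = 9600 + (1013 − 983) × 30 = 9600 + (+900) = 10500 ft.
ISA temperature at 10500 ft = 15 − 2 × (10500/1000) = -6°C.
ISA deviation = -7 − (-6) = -1°C.
Density altitude = 10500 + 120 × (-1) = 10380 ft.

10380 ft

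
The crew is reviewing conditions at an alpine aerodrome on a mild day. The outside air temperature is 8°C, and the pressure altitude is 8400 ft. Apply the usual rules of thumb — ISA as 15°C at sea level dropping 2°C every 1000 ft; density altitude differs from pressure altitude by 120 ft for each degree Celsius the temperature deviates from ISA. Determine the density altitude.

9576 ft

ISA temperature at 8400 ft = 15 − 2 × (8400/1000) = -1.8°C.
ISA deviation = 8 − (-1.8) = +9.8°C.
Density altitude = 8400 + 120 × (9.8) = 8400 + (+1176) = 9576 ft.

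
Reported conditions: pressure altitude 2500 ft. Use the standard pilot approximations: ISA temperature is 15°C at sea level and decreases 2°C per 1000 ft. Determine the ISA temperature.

10°C

ISA temperature = 15 − 2 × (2500/1000) = 15 − 5 = 10°C.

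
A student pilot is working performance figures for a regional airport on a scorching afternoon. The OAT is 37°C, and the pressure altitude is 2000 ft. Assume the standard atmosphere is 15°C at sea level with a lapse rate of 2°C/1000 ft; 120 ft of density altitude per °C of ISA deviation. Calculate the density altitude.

5120 ft

ISA temperature at 2000 ft = 15 − 2 × (2000/1000) = 11°C.
ISA deviation = 37 − 11 = +26°C.
Density altitude = 2000 + 120 × (26) = 2000 + (+3120) = 5120 ft.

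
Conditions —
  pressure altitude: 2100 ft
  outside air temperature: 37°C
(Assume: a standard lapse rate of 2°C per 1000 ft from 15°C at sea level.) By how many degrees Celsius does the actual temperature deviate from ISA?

ISA temperature at 2100 ft = 15 − 2 × (2100/1000) = 10.8°C.
Deviation = OAT − ISA = 37 − 10.8 = +26.2°C.

ISA+26.2°C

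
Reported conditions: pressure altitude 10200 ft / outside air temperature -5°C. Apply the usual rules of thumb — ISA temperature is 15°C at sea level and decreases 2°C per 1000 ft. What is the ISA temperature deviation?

ISA+0.4°C

ISA temperature at 10200 ft = 15 − 2 × (10200/1000) = -5.4°C.
Deviation = OAT − ISA = -5 − (-5.4) = +0.4°C.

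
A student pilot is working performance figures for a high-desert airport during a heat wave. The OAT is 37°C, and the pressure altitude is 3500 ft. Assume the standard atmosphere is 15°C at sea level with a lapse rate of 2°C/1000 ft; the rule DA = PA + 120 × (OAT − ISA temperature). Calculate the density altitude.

6980 ft

ISA temperature at 3500 ft = 15 − 2 × (3500/1000) = 8°C.
ISA deviation = 37 − 8 = +29°C.
Density altitude = 3500 + 120 × (29) = 3500 + (+3480) = 6980 ft.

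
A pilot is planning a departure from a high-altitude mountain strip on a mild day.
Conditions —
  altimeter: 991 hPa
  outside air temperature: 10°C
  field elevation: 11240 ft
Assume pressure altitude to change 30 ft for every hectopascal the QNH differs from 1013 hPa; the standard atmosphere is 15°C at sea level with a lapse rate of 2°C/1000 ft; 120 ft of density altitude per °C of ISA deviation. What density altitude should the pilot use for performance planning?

14156 ft

Pressure altitude = 11240 + (1013 − 991) × 30 = 11240 + (+660) = 11900 ft.
ISA temperature at 11900 ft = 15 − 2 × (11900/1000) = -8.8°C.
ISA deviation = 10 − (-8.8) = +18.8°C.
Density altitude = 11900 + 120 × (18.8) = 14156 ft.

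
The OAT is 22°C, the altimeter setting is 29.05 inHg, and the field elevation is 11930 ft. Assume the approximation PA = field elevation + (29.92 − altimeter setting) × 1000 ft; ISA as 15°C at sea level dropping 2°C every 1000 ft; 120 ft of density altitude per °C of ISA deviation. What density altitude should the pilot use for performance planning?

16712 ft

Pressure altitude = 11930 + (29.92 − 29.05) × 1000 = 11930 + (+870) = 12800 ft.
ISA temperature at 12800 ft = 15 − 2 × (12800/1000) = -10.6°C.
ISA deviation = 22 − (-10.6) = +32.6°C.
Density altitude = 12800 + 120 × (32.6) = 16712 ft.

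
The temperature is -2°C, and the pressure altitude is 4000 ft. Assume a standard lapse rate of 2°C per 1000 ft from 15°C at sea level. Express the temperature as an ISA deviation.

ISA-9°C

ISA temperature at 4000 ft = 15 − 2 × (4000/1000) = 7°C.
Deviation = OAT − ISA = -2 − 7 = -9°C.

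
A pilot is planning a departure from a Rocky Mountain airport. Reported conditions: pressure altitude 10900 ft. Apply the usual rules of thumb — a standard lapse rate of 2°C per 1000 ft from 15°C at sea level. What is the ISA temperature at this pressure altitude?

-6.8°C

ISA temperature = 15 − 2 × (10900/1000) = 15 − 21.8 = -6.8°C.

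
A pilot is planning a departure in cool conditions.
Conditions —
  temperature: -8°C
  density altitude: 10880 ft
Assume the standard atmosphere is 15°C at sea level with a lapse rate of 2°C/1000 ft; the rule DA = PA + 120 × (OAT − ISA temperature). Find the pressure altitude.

11000 ft

DA = PA + 120 × (OAT − (15 − 2·PA/1000)) = PA + 120·OAT − 1800 + 0.24·PA = 1.24·PA + 120·OAT − 1800.
So 1.24·PA = 10880 − 120 × (-8) + 1800 = 13640.
PA = 13640 / 1.24 = 11000 ft.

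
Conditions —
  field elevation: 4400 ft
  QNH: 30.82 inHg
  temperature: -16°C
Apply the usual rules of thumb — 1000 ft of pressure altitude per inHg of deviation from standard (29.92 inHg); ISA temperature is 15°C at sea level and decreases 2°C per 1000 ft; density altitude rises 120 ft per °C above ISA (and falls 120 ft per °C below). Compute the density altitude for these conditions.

620 ft

Pressure altitude = 4400 + (29.92 − 30.82) × 1000 = 4400 + (-900) = 3500 ft.
ISA temperature at 3500 ft = 15 − 2 × (3500/1000) = 8°C.
ISA deviation = -16 − 8 = -24°C.
Density altitude = 3500 + 120 × (-24) = 620 ft.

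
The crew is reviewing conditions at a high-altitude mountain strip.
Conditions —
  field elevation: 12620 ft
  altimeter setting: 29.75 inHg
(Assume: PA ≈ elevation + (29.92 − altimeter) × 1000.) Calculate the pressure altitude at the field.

12790 ft

Pressure correction = (29.92 − 29.75) × 1000 = +170 ft.
Pressure altitude = 12620 + (+170) = 12790 ft.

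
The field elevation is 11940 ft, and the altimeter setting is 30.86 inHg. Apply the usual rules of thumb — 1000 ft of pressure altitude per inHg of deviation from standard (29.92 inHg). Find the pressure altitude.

11000 ft

Pressure correction = (29.92 − 30.86) × 1000 = -940 ft.
Pressure altitude = 11940 + (-940) = 11000 ft.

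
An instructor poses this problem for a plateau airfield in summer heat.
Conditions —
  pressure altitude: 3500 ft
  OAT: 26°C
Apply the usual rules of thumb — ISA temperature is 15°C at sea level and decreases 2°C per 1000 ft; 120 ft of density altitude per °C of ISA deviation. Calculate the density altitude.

5660 ft

ISA temperature at 3500 ft = 15 − 2 × (3500/1000) = 8°C.
ISA deviation = 26 − 8 = +18°C.
Density altitude = 3500 + 120 × (18) = 3500 + (+2160) = 5660 ft.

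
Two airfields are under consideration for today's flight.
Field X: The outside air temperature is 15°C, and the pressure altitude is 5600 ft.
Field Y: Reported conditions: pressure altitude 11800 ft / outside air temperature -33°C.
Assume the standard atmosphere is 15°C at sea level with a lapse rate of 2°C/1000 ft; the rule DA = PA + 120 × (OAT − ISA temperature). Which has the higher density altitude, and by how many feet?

Field X: ISA temp = 3.8°C, deviation +11.2°C, DA = 5600 + 120 × 11.2 = 6944 ft.
Field Y: ISA temp = -8.6°C, deviation -24.4°C, DA = 11800 + 120 × (-24.4) = 8872 ft.
Field Y is higher by 8872 − 6944 = 1928 ft.

Field Y by 1928 ft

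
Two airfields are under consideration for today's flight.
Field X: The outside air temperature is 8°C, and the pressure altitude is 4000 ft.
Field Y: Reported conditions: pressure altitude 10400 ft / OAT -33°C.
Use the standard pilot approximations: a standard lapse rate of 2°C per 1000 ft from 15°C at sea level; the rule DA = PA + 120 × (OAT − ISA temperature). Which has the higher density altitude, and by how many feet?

Field Y by 3016 ft

Field X: ISA temp = 7°C, deviation +1°C, DA = 4000 + 120 × 1 = 4120 ft.
Field Y: ISA temp = -5.8°C, deviation -27.2°C, DA = 10400 + 120 × (-27.2) = 7136 ft.
Field Y is higher by 7136 − 4120 = 3016 ft.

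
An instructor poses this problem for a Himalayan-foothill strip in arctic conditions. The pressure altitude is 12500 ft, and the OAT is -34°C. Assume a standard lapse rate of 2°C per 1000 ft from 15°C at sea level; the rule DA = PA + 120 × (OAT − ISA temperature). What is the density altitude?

ISA temperature at 12500 ft = 15 − 2 × (12500/1000) = -10°C.
ISA deviation = -34 − (-10) = -24°C.
Density altitude = 12500 + 120 × (-24) = 12500 + (-2880) = 9620 ft.

9620 ft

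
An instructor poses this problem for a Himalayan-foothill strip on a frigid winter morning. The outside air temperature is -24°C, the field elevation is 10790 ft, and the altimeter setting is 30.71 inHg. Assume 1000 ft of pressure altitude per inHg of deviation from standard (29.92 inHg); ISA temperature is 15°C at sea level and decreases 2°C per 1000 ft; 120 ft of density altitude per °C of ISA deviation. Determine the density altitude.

7720 ft

Pressure altitude = 10790 + (29.92 − 30.71) × 1000 = 10790 + (-790) = 10000 ft.
ISA temperature at 10000 ft = 15 − 2 × (10000/1000) = -5°C.
ISA deviation = -24 − (-5) = -19°C.
Density altitude = 10000 + 120 × (-19) = 7720 ft.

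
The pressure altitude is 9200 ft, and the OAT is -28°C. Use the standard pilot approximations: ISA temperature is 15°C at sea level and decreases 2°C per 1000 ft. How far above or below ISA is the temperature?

ISA-24.6°C

ISA temperature at 9200 ft = 15 − 2 × (9200/1000) = -3.4°C.
Deviation = OAT − ISA = -28 − (-3.4) = -24.6°C.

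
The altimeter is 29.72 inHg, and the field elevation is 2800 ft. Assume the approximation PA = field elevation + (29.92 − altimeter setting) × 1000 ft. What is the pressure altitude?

3000 ft

Pressure correction = (29.92 − 29.72) × 1000 = +200 ft.
Pressure altitude = 2800 + (+200) = 3000 ft.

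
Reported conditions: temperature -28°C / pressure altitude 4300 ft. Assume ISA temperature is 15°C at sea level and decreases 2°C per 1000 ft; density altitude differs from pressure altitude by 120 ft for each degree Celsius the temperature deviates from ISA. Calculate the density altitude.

ISA temperature at 4300 ft = 15 − 2 × (4300/1000) = 6.4°C.
ISA deviation = -28 − 6.4 = -34.4°C.
Density altitude = 4300 + 120 × (-34.4) = 4300 + (-4128) = 172 ft.

172 ft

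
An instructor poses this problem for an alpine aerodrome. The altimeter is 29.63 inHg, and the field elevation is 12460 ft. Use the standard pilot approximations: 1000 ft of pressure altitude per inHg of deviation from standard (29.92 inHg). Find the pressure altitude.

12750 ft

Pressure correction = (29.92 − 29.63) × 1000 = +290 ft.
Pressure altitude = 12460 + (+290) = 12750 ft.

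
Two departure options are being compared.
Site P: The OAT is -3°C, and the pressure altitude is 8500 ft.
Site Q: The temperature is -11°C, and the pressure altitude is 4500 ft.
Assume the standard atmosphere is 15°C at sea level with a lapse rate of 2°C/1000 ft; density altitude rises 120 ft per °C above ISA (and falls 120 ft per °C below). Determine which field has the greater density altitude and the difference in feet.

Site P: ISA temp = -2°C, deviation -1°C, DA = 8500 + 120 × (-1) = 8380 ft.
Site Q: ISA temp = 6°C, deviation -17°C, DA = 4500 + 120 × (-17) = 2460 ft.
Site P is higher by 8380 − 2460 = 5920 ft.

Site P by 5920 ft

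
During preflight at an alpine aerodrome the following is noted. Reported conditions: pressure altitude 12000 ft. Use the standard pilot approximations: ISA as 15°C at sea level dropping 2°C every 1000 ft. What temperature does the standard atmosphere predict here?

ISA temperature = 15 − 2 × (12000/1000) = 15 − 24 = -9°C.

-9°C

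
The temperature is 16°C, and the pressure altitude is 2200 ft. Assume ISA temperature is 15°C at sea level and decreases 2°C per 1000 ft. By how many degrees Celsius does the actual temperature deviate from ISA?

ISA+5.4°C

ISA temperature at 2200 ft = 15 − 2 × (2200/1000) = 10.6°C.
Deviation = OAT − ISA = 16 − 10.6 = +5.4°C.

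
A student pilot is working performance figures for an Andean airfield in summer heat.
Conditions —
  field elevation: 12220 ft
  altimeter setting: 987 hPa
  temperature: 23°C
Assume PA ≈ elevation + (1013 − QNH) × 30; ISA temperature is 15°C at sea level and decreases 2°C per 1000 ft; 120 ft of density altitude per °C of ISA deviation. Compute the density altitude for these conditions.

Pressure altitude = 12220 + (1013 − 987) × 30 = 12220 + (+780) = 13000 ft.
ISA temperature at 13000 ft = 15 − 2 × (13000/1000) = -11°C.
ISA deviation = 23 − (-11) = +34°C.
Density altitude = 13000 + 120 × (34) = 17080 ft.

17080 ft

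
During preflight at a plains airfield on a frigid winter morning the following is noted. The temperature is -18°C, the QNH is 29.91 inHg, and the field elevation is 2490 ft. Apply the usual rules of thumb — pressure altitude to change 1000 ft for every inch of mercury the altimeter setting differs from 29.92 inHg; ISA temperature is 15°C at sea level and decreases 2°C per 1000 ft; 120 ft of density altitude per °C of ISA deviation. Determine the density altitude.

Pressure altitude = 2490 + (29.92 − 29.91) × 1000 = 2490 + (+10) = 2500 ft.
ISA temperature at 2500 ft = 15 − 2 × (2500/1000) = 10°C.
ISA deviation = -18 − 10 = -28°C.
Density altitude = 2500 + 120 × (-28) = -860 ft.

-860 ft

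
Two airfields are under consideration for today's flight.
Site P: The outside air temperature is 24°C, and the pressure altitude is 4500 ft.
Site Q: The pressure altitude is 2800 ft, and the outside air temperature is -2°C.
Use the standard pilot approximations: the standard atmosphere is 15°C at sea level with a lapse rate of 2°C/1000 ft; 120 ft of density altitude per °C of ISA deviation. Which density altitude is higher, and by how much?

Site P: ISA temp = 6°C, deviation +18°C, DA = 4500 + 120 × 18 = 6660 ft.
Site Q: ISA temp = 9.4°C, deviation -11.4°C, DA = 2800 + 120 × (-11.4) = 1432 ft.
Site P is higher by 6660 − 1432 = 5228 ft.

Site P by 5228 ft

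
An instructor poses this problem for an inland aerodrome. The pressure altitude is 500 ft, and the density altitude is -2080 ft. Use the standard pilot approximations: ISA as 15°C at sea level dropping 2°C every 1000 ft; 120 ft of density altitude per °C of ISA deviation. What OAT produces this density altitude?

-7.5°C

Density altitude − pressure altitude = -2080 − 500 = -2580 ft.
At 120 ft/°C that is an ISA deviation of -2580/120 = -21.5°C.
ISA temperature at 500 ft = 15 − 2 × (500/1000) = 14°C.
OAT = ISA + deviation = 14 + (-21.5) = -7.5°C.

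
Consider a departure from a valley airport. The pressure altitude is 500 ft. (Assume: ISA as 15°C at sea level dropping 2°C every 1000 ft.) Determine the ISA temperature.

14°C

ISA temperature = 15 − 2 × (500/1000) = 15 − 1 = 14°C.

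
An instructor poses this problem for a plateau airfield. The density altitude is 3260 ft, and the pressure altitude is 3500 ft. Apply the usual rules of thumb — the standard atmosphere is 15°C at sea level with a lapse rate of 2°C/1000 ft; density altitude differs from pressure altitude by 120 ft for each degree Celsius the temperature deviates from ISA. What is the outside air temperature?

Density altitude − pressure altitude = 3260 − 3500 = -240 ft.
At 120 ft/°C that is an ISA deviation of -240/120 = -2°C.
ISA temperature at 3500 ft = 15 − 2 × (3500/1000) = 8°C.
OAT = ISA + deviation = 8 + (-2) = 6°C.

6°C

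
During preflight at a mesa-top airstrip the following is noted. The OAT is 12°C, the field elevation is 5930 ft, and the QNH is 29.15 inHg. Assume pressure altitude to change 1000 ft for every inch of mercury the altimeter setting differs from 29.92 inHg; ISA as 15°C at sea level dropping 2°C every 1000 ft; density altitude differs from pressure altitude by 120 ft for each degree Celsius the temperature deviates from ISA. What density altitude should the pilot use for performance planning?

Pressure altitude = 5930 + (29.92 − 29.15) × 1000 = 5930 + (+770) = 6700 ft.
ISA temperature at 6700 ft = 15 − 2 × (6700/1000) = 1.6°C.
ISA deviation = 12 − 1.6 = +10.4°C.
Density altitude = 6700 + 120 × (10.4) = 7948 ft.

7948 ft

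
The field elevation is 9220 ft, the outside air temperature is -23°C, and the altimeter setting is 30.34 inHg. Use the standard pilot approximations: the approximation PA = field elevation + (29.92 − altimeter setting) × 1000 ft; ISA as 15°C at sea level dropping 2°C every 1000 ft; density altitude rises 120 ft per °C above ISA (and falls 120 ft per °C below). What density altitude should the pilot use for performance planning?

Pressure altitude = 9220 + (29.92 − 30.34) × 1000 = 9220 + (-420) = 8800 ft.
ISA temperature at 8800 ft = 15 − 2 × (8800/1000) = -2.6°C.
ISA deviation = -23 − (-2.6) = -20.4°C.
Density altitude = 8800 + 120 × (-20.4) = 6352 ft.

6352 ft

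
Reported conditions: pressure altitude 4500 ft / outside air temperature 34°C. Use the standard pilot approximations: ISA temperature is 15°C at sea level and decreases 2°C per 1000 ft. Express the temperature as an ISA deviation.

ISA+28°C

ISA temperature at 4500 ft = 15 − 2 × (4500/1000) = 6°C.
Deviation = OAT − ISA = 34 − 6 = +28°C.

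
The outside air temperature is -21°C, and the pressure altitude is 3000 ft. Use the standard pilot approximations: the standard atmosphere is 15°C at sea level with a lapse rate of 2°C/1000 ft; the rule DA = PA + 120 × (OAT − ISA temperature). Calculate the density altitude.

ISA temperature at 3000 ft = 15 − 2 × (3000/1000) = 9°C.
ISA deviation = -21 − 9 = -30°C.
Density altitude = 3000 + 120 × (-30) = 3000 + (-3600) = -600 ft.

-600 ft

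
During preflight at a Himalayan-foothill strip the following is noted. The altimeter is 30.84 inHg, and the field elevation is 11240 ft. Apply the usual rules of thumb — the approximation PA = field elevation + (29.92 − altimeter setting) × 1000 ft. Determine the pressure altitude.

Pressure correction = (29.92 − 30.84) × 1000 = -920 ft.
Pressure altitude = 11240 + (-920) = 10320 ft.

10320 ft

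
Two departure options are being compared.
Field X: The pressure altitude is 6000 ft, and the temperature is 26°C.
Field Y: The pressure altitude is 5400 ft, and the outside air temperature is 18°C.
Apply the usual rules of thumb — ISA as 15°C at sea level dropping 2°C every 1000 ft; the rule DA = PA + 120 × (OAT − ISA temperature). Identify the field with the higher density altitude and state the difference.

Field X: ISA temp = 3°C, deviation +23°C, DA = 6000 + 120 × 23 = 8760 ft.
Field Y: ISA temp = 4.2°C, deviation +13.8°C, DA = 5400 + 120 × 13.8 = 7056 ft.
Field X is higher by 8760 − 7056 = 1704 ft.

Field X by 1704 ft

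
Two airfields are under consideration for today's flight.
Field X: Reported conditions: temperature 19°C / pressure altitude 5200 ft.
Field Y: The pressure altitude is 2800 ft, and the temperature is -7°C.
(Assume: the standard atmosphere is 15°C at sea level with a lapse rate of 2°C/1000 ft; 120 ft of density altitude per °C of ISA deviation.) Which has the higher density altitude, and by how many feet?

Field X by 6096 ft

Field X: ISA temp = 4.6°C, deviation +14.4°C, DA = 5200 + 120 × 14.4 = 6928 ft.
Field Y: ISA temp = 9.4°C, deviation -16.4°C, DA = 2800 + 120 × (-16.4) = 832 ft.
Field X is higher by 6928 − 832 = 6096 ft.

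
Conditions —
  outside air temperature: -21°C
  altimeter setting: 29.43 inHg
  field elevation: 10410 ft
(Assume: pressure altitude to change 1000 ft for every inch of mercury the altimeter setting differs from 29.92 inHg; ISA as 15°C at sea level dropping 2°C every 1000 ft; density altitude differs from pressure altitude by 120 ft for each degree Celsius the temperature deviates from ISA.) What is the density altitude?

Pressure altitude = 10410 + (29.92 − 29.43) × 1000 = 10410 + (+490) = 10900 ft.
ISA temperature at 10900 ft = 15 − 2 × (10900/1000) = -6.8°C.
ISA deviation = -21 − (-6.8) = -14.2°C.
Density altitude = 10900 + 120 × (-14.2) = 9196 ft.

9196 ft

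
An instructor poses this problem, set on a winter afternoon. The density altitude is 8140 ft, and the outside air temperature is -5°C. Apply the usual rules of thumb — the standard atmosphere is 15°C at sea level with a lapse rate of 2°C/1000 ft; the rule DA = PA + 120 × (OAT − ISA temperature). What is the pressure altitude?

8500 ft

DA = PA + 120 × (OAT − (15 − 2·PA/1000)) = PA + 120·OAT − 1800 + 0.24·PA = 1.24·PA + 120·OAT − 1800.
So 1.24·PA = 8140 − 120 × (-5) + 1800 = 10540.
PA = 10540 / 1.24 = 8500 ft.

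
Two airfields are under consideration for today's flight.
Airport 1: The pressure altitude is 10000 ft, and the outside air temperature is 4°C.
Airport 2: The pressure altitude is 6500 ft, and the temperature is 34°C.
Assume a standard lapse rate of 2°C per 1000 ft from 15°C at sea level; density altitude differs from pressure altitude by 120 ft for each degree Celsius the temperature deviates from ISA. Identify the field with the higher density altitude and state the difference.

Airport 1 by 740 ft

Airport 1: ISA temp = -5°C, deviation +9°C, DA = 10000 + 120 × 9 = 11080 ft.
Airport 2: ISA temp = 2°C, deviation +32°C, DA = 6500 + 120 × 32 = 10340 ft.
Airport 1 is higher by 11080 − 10340 = 740 ft.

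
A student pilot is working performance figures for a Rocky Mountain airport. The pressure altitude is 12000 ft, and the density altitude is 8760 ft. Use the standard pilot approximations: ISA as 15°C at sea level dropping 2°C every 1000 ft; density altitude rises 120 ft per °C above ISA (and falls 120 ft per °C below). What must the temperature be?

-36°C

Density altitude − pressure altitude = 8760 − 12000 = -3240 ft.
At 120 ft/°C that is an ISA deviation of -3240/120 = -27°C.
ISA temperature at 12000 ft = 15 − 2 × (12000/1000) = -9°C.
OAT = ISA + deviation = -9 + (-27) = -36°C.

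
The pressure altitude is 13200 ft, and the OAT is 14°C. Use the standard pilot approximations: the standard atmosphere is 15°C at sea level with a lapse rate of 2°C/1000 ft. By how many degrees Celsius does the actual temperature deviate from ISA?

ISA temperature at 13200 ft = 15 − 2 × (13200/1000) = -11.4°C.
Deviation = OAT − ISA = 14 − (-11.4) = +25.4°C.

ISA+25.4°C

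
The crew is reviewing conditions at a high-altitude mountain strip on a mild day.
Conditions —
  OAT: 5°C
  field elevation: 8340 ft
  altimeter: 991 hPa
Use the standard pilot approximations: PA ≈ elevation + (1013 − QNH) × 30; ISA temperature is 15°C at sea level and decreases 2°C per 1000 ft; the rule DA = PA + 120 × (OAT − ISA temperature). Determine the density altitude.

9960 ft

Pressure altitude = 8340 + (1013 − 991) × 30 = 8340 + (+660) = 9000 ft.
ISA temperature at 9000 ft = 15 − 2 × (9000/1000) = -3°C.
ISA deviation = 5 − (-3) = +8°C.
Density altitude = 9000 + 120 × (8) = 9960 ft.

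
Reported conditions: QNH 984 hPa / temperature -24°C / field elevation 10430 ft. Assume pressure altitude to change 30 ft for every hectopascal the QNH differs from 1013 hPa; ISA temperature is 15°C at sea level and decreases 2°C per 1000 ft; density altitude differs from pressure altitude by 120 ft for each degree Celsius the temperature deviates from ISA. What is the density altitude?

9332 ft

Pressure altitude = 10430 + (1013 − 984) × 30 = 10430 + (+870) = 11300 ft.
ISA temperature at 11300 ft = 15 − 2 × (11300/1000) = -7.6°C.
ISA deviation = -24 − (-7.6) = -16.4°C.
Density altitude = 11300 + 120 × (-16.4) = 9332 ft.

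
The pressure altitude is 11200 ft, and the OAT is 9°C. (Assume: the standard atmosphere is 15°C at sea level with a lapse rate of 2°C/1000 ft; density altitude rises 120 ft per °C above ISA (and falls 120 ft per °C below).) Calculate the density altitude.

13168 ft

ISA temperature at 11200 ft = 15 − 2 × (11200/1000) = -7.4°C.
ISA deviation = 9 − (-7.4) = +16.4°C.
Density altitude = 11200 + 120 × (16.4) = 11200 + (+1968) = 13168 ft.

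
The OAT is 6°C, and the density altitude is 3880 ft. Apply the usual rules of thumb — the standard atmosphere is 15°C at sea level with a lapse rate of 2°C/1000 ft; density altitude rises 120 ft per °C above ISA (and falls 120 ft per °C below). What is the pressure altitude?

DA = PA + 120 × (OAT − (15 − 2·PA/1000)) = PA + 120·OAT − 1800 + 0.24·PA = 1.24·PA + 120·OAT − 1800.
So 1.24·PA = 3880 − 120 × 6 + 1800 = 4960.
PA = 4960 / 1.24 = 4000 ft.

4000 ft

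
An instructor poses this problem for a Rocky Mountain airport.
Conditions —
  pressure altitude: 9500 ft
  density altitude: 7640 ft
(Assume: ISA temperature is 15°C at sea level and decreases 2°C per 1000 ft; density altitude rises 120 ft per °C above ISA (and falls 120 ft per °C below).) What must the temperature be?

Density altitude − pressure altitude = 7640 − 9500 = -1860 ft.
At 120 ft/°C that is an ISA deviation of -1860/120 = -15.5°C.
ISA temperature at 9500 ft = 15 − 2 × (9500/1000) = -4°C.
OAT = ISA + deviation = -4 + (-15.5) = -19.5°C.

-19.5°C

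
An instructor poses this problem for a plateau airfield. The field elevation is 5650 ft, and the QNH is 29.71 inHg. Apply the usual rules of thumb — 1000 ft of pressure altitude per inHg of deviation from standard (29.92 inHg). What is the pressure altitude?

5860 ft

Pressure correction = (29.92 − 29.71) × 1000 = +210 ft.
Pressure altitude = 5650 + (+210) = 5860 ft.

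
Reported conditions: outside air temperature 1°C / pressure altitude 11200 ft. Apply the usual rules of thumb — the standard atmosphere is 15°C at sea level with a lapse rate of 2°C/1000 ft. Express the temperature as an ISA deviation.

ISA+8.4°C

ISA temperature at 11200 ft = 15 − 2 × (11200/1000) = -7.4°C.
Deviation = OAT − ISA = 1 − (-7.4) = +8.4°C.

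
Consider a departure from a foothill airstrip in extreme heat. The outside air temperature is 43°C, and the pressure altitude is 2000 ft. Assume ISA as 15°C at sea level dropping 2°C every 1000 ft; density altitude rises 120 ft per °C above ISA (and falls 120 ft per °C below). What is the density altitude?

ISA temperature at 2000 ft = 15 − 2 × (2000/1000) = 11°C.
ISA deviation = 43 − 11 = +32°C.
Density altitude = 2000 + 120 × (32) = 2000 + (+3840) = 5840 ft.

5840 ft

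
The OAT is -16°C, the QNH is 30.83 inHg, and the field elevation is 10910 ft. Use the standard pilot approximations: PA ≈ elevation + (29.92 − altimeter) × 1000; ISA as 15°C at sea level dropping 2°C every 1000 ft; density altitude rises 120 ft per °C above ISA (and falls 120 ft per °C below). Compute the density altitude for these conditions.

8680 ft

Pressure altitude = 10910 + (29.92 − 30.83) × 1000 = 10910 + (-910) = 10000 ft.
ISA temperature at 10000 ft = 15 − 2 × (10000/1000) = -5°C.
ISA deviation = -16 − (-5) = -11°C.
Density altitude = 10000 + 120 × (-11) = 8680 ft.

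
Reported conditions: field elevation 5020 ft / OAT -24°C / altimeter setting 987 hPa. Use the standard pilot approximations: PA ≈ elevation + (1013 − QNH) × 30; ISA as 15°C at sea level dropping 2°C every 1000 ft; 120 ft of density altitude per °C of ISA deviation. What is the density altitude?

2512 ft

Pressure altitude = 5020 + (1013 − 987) × 30 = 5020 + (+780) = 5800 ft.
ISA temperature at 5800 ft = 15 − 2 × (5800/1000) = 3.4°C.
ISA deviation = -24 − 3.4 = -27.4°C.
Density altitude = 5800 + 120 × (-27.4) = 2512 ft.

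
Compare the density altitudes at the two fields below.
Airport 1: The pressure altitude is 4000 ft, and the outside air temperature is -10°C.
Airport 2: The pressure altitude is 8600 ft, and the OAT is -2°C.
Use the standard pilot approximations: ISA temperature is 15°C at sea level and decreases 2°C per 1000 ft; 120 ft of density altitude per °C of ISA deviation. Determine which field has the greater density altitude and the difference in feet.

Airport 1: ISA temp = 7°C, deviation -17°C, DA = 4000 + 120 × (-17) = 1960 ft.
Airport 2: ISA temp = -2.2°C, deviation +0.2°C, DA = 8600 + 120 × 0.2 = 8624 ft.
Airport 2 is higher by 8624 − 1960 = 6664 ft.

Airport 2 by 6664 ft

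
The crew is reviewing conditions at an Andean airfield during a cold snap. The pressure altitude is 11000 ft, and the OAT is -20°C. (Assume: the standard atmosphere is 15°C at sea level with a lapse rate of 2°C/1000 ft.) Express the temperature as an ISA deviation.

ISA-13°C

ISA temperature at 11000 ft = 15 − 2 × (11000/1000) = -7°C.
Deviation = OAT − ISA = -20 − (-7) = -13°C.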